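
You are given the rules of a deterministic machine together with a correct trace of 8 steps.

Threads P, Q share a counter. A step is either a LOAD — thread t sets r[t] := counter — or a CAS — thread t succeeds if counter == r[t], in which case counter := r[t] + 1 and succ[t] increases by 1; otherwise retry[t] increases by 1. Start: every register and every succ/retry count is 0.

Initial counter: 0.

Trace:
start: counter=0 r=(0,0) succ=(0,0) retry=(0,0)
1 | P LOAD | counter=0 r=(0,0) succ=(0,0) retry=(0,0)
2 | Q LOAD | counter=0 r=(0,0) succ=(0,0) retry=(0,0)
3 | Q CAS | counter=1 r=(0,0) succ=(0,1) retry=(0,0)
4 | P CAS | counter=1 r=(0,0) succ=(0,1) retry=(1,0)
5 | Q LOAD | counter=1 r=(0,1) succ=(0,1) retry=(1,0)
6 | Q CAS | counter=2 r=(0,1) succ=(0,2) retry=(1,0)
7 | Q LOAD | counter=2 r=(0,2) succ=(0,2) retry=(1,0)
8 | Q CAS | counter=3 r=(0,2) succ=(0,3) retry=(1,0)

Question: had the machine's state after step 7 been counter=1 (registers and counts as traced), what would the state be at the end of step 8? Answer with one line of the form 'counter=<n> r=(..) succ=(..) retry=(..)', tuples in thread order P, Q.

counter=1 r=(0,2) succ=(0,2) retry=(1,1)

state after step 7 := counter=1 r=(0,2) succ=(0,2) retry=(1,0)
8 | Q CAS | counter=1 r=(0,2) succ=(0,2) retry=(1,1)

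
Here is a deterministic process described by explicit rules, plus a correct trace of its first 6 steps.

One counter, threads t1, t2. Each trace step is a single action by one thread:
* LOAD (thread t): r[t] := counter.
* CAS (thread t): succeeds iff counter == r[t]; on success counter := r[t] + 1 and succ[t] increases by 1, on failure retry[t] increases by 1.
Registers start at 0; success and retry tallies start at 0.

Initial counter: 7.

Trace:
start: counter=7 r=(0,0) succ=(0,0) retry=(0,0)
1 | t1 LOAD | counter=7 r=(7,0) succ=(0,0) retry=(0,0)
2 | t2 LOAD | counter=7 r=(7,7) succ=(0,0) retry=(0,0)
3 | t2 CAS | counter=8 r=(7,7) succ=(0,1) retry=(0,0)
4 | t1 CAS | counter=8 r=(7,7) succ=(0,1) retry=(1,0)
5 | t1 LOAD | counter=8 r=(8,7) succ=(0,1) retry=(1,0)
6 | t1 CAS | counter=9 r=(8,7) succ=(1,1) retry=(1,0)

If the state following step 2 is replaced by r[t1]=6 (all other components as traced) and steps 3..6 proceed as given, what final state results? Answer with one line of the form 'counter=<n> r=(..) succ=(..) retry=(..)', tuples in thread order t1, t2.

counter=9 r=(8,7) succ=(1,1) retry=(1,0)

state after step 2 := counter=7 r=(6,7) succ=(0,0) retry=(0,0)
3 | t2 CAS | counter=8 r=(6,7) succ=(0,1) retry=(0,0)
4 | t1 CAS | counter=8 r=(6,7) succ=(0,1) retry=(1,0)
5 | t1 LOAD | counter=8 r=(8,7) succ=(0,1) retry=(1,0)
6 | t1 CAS | counter=9 r=(8,7) succ=(1,1) retry=(1,0)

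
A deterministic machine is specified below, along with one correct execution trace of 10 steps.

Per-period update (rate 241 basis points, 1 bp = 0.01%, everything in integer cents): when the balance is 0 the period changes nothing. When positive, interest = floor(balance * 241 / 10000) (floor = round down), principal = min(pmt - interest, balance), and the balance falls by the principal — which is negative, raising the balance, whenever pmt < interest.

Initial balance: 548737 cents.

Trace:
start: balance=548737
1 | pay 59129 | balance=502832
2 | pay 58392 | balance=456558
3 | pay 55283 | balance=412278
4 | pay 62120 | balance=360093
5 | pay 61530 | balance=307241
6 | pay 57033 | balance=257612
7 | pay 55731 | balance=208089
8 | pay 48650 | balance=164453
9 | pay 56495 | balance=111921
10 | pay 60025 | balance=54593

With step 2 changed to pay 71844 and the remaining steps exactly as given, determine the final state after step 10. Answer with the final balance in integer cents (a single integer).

(re-executing from step 2 with the substitution; state before step 2: balance=502832)
2 | pay 71844 | balance=443106
3 | pay 55283 | balance=398501
4 | pay 62120 | balance=345984
5 | pay 61530 | balance=292792
6 | pay 57033 | balance=242815
7 | pay 55731 | balance=192935
8 | pay 48650 | balance=148934
9 | pay 56495 | balance=96028
10 | pay 60025 | balance=38317

38317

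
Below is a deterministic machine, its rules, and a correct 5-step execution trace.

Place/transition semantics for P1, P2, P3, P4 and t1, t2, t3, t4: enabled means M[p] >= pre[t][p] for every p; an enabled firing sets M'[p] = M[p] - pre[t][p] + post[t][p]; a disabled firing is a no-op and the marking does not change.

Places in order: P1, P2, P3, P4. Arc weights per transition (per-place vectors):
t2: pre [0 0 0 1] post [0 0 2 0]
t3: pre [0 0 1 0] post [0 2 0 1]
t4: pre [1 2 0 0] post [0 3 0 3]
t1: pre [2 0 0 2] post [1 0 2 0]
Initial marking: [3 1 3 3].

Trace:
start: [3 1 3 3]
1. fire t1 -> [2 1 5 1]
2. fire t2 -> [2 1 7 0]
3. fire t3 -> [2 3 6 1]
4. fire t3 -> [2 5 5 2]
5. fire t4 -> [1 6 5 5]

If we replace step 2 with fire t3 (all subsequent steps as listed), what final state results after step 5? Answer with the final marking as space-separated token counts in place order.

(re-executing from step 2 with the substitution; state before step 2: [2 1 5 1])
2. fire t3 -> [2 3 4 2]
3. fire t3 -> [2 5 3 3]
4. fire t3 -> [2 7 2 4]
5. fire t4 -> [1 8 2 7]

1 8 2 7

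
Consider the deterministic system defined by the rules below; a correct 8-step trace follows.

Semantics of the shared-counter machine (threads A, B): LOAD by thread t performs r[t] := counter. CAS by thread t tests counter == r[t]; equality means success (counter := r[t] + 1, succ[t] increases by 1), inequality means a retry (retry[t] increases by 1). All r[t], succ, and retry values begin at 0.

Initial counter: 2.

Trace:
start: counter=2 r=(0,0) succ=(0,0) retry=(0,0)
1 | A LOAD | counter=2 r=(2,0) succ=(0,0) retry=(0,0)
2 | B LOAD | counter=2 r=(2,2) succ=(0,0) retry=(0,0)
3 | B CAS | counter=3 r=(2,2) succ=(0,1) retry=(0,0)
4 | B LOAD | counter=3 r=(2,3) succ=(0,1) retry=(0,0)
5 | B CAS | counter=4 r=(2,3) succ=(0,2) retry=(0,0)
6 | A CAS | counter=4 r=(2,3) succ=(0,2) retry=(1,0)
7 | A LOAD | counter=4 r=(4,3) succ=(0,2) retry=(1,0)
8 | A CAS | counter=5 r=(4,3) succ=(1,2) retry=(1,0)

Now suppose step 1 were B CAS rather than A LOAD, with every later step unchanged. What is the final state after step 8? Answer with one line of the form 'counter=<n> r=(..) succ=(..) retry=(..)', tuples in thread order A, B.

(re-executing from step 1 with the substitution; state before step 1: counter=2 r=(0,0) succ=(0,0) retry=(0,0))
1 | B CAS | counter=2 r=(0,0) succ=(0,0) retry=(0,1)
2 | B LOAD | counter=2 r=(0,2) succ=(0,0) retry=(0,1)
3 | B CAS | counter=3 r=(0,2) succ=(0,1) retry=(0,1)
4 | B LOAD | counter=3 r=(0,3) succ=(0,1) retry=(0,1)
5 | B CAS | counter=4 r=(0,3) succ=(0,2) retry=(0,1)
6 | A CAS | counter=4 r=(0,3) succ=(0,2) retry=(1,1)
7 | A LOAD | counter=4 r=(4,3) succ=(0,2) retry=(1,1)
8 | A CAS | counter=5 r=(4,3) succ=(1,2) retry=(1,1)

counter=5 r=(4,3) succ=(1,2) retry=(1,1)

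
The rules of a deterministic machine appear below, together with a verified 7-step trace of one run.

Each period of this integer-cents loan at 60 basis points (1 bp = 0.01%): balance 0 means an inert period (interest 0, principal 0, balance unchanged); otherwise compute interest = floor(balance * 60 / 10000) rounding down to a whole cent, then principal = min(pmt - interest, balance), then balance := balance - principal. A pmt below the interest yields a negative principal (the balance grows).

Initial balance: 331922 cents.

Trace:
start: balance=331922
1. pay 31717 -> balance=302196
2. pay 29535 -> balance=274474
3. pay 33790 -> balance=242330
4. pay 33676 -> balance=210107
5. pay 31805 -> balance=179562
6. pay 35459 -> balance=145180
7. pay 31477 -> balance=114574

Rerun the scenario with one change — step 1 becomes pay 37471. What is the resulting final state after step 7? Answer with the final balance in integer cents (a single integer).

(re-executing from step 1 with the substitution; state before step 1: balance=331922)
1. pay 37471 -> balance=296442
2. pay 29535 -> balance=268685
3. pay 33790 -> balance=236507
4. pay 33676 -> balance=204250
5. pay 31805 -> balance=173670
6. pay 35459 -> balance=139253
7. pay 31477 -> balance=108611

108611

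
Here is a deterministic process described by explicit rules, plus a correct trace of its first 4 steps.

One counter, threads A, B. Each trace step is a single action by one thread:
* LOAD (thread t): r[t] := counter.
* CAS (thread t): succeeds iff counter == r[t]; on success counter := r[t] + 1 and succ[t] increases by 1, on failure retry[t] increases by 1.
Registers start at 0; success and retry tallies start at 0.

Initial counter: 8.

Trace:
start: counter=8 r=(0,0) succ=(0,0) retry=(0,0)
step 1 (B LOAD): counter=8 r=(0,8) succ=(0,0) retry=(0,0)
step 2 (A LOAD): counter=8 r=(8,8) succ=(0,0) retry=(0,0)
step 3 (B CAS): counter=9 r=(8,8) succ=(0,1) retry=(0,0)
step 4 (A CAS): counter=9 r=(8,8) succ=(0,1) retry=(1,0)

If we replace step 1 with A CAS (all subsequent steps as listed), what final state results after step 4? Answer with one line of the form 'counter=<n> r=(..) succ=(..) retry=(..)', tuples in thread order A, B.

(re-executing from step 1 with the substitution; state before step 1: counter=8 r=(0,0) succ=(0,0) retry=(0,0))
step 1 (A CAS): counter=8 r=(0,0) succ=(0,0) retry=(1,0)
step 2 (A LOAD): counter=8 r=(8,0) succ=(0,0) retry=(1,0)
step 3 (B CAS): counter=8 r=(8,0) succ=(0,0) retry=(1,1)
step 4 (A CAS): counter=9 r=(8,0) succ=(1,0) retry=(1,1)

counter=9 r=(8,0) succ=(1,0) retry=(1,1)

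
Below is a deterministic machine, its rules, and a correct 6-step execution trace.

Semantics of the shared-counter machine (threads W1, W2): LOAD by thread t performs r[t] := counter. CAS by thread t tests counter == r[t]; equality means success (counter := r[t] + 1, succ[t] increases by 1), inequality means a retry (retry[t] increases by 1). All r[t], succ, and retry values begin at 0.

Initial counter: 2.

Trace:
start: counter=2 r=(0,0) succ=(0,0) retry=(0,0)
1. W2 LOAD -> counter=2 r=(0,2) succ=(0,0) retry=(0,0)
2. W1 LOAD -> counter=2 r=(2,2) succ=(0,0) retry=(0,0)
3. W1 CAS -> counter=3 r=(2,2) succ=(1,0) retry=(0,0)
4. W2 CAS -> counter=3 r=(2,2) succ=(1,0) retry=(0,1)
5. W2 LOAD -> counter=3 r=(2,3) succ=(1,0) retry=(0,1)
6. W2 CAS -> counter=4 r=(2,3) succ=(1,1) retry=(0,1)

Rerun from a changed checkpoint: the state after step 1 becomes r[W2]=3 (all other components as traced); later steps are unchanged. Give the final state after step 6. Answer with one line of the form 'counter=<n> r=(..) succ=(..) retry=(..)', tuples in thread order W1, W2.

state after step 1 := counter=2 r=(0,3) succ=(0,0) retry=(0,0)
2. W1 LOAD -> counter=2 r=(2,3) succ=(0,0) retry=(0,0)
3. W1 CAS -> counter=3 r=(2,3) succ=(1,0) retry=(0,0)
4. W2 CAS -> counter=4 r=(2,3) succ=(1,1) retry=(0,0)
5. W2 LOAD -> counter=4 r=(2,4) succ=(1,1) retry=(0,0)
6. W2 CAS -> counter=5 r=(2,4) succ=(1,2) retry=(0,0)

counter=5 r=(2,4) succ=(1,2) retry=(0,0)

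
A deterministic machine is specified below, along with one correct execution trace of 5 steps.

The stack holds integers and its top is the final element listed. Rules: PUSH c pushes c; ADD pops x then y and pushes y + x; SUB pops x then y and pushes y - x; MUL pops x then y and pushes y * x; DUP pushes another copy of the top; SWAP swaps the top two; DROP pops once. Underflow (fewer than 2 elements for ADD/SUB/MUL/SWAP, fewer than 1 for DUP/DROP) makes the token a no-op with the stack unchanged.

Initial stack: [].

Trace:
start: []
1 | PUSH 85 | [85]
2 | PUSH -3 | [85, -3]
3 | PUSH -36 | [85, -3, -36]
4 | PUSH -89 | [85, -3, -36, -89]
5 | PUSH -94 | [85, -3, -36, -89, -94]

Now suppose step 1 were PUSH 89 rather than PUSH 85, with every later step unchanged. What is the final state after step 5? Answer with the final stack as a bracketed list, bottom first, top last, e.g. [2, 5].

(re-executing from step 1 with the substitution; state before step 1: [])
1 | PUSH 89 | [89]
2 | PUSH -3 | [89, -3]
3 | PUSH -36 | [89, -3, -36]
4 | PUSH -89 | [89, -3, -36, -89]
5 | PUSH -94 | [89, -3, -36, -89, -94]

[89, -3, -36, -89, -94]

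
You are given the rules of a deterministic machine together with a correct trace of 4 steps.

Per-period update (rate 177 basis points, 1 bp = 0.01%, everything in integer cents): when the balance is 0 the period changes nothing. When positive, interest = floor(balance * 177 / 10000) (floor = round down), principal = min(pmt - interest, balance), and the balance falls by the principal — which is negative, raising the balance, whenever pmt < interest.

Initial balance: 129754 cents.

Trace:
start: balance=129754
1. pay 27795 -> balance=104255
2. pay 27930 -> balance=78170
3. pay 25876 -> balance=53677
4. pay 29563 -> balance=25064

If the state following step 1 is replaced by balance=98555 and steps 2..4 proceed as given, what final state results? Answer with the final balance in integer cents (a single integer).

state after step 1 := balance=98555
2. pay 27930 -> balance=72369
3. pay 25876 -> balance=47773
4. pay 29563 -> balance=19055

19055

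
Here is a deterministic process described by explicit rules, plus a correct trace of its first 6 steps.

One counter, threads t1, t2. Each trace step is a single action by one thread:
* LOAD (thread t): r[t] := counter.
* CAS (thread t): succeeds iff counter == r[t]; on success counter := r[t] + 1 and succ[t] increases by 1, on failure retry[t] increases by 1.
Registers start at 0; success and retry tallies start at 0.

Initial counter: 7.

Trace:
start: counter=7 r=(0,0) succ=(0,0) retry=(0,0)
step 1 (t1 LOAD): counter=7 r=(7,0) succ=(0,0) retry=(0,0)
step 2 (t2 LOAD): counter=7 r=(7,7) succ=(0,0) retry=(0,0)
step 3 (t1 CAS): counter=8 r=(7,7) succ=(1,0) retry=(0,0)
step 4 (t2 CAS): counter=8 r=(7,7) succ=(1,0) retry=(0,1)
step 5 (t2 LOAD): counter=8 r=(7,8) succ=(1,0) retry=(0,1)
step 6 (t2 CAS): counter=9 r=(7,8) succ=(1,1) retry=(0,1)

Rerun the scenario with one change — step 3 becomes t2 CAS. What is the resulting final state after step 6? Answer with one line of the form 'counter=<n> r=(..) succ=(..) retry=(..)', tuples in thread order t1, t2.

(re-executing from step 3 with the substitution; state before step 3: counter=7 r=(7,7) succ=(0,0) retry=(0,0))
step 3 (t2 CAS): counter=8 r=(7,7) succ=(0,1) retry=(0,0)
step 4 (t2 CAS): counter=8 r=(7,7) succ=(0,1) retry=(0,1)
step 5 (t2 LOAD): counter=8 r=(7,8) succ=(0,1) retry=(0,1)
step 6 (t2 CAS): counter=9 r=(7,8) succ=(0,2) retry=(0,1)

counter=9 r=(7,8) succ=(0,2) retry=(0,1)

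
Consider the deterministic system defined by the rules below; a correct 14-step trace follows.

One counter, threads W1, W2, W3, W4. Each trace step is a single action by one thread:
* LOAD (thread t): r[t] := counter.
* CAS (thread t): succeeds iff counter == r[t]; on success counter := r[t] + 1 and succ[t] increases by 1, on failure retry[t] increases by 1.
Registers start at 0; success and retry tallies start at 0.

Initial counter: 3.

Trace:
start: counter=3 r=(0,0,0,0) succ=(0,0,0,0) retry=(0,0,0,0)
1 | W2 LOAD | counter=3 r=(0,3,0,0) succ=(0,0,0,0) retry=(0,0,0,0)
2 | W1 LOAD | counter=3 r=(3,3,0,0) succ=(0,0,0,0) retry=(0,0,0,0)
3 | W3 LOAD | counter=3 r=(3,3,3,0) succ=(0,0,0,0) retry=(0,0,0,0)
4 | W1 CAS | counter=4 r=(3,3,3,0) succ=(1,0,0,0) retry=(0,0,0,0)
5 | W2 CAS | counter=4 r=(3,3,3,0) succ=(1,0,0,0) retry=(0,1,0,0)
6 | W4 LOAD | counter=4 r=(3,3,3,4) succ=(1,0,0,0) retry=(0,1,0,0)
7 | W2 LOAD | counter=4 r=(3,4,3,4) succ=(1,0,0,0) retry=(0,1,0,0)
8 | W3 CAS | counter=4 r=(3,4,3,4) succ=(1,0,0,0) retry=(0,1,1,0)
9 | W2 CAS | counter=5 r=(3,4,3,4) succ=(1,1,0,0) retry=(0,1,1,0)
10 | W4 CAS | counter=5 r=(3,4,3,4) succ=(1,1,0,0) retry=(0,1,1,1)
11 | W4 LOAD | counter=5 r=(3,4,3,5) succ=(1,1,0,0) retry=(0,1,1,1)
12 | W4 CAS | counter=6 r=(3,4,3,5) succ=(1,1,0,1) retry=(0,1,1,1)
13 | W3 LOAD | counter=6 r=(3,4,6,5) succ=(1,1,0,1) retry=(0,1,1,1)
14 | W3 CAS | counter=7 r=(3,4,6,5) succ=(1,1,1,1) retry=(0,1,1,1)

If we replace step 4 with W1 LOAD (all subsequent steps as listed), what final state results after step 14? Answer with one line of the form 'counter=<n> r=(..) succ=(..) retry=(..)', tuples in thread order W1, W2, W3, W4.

counter=7 r=(3,4,6,5) succ=(0,2,1,1) retry=(0,0,1,1)

(re-executing from step 4 with the substitution; state before step 4: counter=3 r=(3,3,3,0) succ=(0,0,0,0) retry=(0,0,0,0))
4 | W1 LOAD | counter=3 r=(3,3,3,0) succ=(0,0,0,0) retry=(0,0,0,0)
5 | W2 CAS | counter=4 r=(3,3,3,0) succ=(0,1,0,0) retry=(0,0,0,0)
6 | W4 LOAD | counter=4 r=(3,3,3,4) succ=(0,1,0,0) retry=(0,0,0,0)
7 | W2 LOAD | counter=4 r=(3,4,3,4) succ=(0,1,0,0) retry=(0,0,0,0)
8 | W3 CAS | counter=4 r=(3,4,3,4) succ=(0,1,0,0) retry=(0,0,1,0)
9 | W2 CAS | counter=5 r=(3,4,3,4) succ=(0,2,0,0) retry=(0,0,1,0)
10 | W4 CAS | counter=5 r=(3,4,3,4) succ=(0,2,0,0) retry=(0,0,1,1)
11 | W4 LOAD | counter=5 r=(3,4,3,5) succ=(0,2,0,0) retry=(0,0,1,1)
12 | W4 CAS | counter=6 r=(3,4,3,5) succ=(0,2,0,1) retry=(0,0,1,1)
13 | W3 LOAD | counter=6 r=(3,4,6,5) succ=(0,2,0,1) retry=(0,0,1,1)
14 | W3 CAS | counter=7 r=(3,4,6,5) succ=(0,2,1,1) retry=(0,0,1,1)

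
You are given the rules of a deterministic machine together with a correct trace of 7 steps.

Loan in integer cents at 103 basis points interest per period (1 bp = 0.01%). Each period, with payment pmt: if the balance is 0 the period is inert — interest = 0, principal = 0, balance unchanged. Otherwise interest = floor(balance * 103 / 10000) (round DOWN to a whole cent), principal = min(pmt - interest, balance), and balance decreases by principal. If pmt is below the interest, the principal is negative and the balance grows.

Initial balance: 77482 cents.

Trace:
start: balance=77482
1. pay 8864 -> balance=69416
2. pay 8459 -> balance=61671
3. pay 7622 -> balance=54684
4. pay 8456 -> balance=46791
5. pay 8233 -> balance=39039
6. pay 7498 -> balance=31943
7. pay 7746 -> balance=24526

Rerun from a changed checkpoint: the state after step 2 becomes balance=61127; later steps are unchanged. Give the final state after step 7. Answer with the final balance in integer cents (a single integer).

state after step 2 := balance=61127
3. pay 7622 -> balance=54134
4. pay 8456 -> balance=46235
5. pay 8233 -> balance=38478
6. pay 7498 -> balance=31376
7. pay 7746 -> balance=23953

23953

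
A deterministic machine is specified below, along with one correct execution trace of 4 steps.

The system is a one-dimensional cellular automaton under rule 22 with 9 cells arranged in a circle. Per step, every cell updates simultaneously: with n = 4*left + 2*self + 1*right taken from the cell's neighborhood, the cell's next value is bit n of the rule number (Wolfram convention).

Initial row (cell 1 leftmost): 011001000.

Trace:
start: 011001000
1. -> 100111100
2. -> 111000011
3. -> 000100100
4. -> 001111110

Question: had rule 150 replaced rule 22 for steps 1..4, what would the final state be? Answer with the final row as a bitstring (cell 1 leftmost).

(re-executing steps 1..4 under rule 150; state before step 1: 011001000)
1. -> 100111100
2. -> 111011011
3. -> 110000001
4. -> 101000010

101000010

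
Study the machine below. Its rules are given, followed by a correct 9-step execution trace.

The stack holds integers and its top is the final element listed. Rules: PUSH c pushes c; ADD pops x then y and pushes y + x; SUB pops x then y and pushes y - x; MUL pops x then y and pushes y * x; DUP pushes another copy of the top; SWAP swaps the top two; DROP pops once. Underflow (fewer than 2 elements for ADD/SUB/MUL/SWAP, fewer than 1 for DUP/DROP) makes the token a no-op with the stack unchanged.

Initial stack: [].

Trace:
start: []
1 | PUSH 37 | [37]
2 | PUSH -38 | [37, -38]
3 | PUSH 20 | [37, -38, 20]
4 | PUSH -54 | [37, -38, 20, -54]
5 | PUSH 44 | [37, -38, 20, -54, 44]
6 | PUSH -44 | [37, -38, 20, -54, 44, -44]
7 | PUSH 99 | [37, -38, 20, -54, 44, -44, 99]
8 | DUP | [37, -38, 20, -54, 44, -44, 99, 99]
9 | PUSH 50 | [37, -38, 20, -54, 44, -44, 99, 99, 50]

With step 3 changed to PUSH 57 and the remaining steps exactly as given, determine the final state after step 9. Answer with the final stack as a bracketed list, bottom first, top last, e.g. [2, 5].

(re-executing from step 3 with the substitution; state before step 3: [37, -38])
3 | PUSH 57 | [37, -38, 57]
4 | PUSH -54 | [37, -38, 57, -54]
5 | PUSH 44 | [37, -38, 57, -54, 44]
6 | PUSH -44 | [37, -38, 57, -54, 44, -44]
7 | PUSH 99 | [37, -38, 57, -54, 44, -44, 99]
8 | DUP | [37, -38, 57, -54, 44, -44, 99, 99]
9 | PUSH 50 | [37, -38, 57, -54, 44, -44, 99, 99, 50]

[37, -38, 57, -54, 44, -44, 99, 99, 50]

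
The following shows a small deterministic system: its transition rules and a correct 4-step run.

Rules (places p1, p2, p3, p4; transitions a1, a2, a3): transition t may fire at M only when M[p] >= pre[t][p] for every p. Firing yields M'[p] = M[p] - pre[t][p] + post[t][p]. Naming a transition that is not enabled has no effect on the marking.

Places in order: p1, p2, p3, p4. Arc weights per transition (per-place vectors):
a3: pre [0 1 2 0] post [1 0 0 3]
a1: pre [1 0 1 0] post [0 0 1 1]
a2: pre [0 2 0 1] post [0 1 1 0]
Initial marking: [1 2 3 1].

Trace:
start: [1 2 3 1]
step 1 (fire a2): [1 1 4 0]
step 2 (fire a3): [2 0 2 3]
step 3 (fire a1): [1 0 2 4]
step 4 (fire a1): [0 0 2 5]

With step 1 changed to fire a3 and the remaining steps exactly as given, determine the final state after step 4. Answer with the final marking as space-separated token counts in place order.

0 1 1 6

(re-executing from step 1 with the substitution; state before step 1: [1 2 3 1])
step 1 (fire a3): [2 1 1 4]
step 2 (fire a3): [2 1 1 4]
step 3 (fire a1): [1 1 1 5]
step 4 (fire a1): [0 1 1 6]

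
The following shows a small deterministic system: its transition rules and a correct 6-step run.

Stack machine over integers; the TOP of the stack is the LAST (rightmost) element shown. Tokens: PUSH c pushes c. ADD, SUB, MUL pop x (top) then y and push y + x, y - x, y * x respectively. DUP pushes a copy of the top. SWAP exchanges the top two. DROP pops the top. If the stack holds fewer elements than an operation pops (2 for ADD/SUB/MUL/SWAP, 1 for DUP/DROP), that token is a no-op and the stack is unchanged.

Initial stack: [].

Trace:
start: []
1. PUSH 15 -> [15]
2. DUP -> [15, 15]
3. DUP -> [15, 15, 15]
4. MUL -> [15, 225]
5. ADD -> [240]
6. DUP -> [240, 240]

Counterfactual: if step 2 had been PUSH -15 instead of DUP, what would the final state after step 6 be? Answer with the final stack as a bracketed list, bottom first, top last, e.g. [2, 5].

[240, 240]

(re-executing from step 2 with the substitution; state before step 2: [15])
2. PUSH -15 -> [15, -15]
3. DUP -> [15, -15, -15]
4. MUL -> [15, 225]
5. ADD -> [240]
6. DUP -> [240, 240]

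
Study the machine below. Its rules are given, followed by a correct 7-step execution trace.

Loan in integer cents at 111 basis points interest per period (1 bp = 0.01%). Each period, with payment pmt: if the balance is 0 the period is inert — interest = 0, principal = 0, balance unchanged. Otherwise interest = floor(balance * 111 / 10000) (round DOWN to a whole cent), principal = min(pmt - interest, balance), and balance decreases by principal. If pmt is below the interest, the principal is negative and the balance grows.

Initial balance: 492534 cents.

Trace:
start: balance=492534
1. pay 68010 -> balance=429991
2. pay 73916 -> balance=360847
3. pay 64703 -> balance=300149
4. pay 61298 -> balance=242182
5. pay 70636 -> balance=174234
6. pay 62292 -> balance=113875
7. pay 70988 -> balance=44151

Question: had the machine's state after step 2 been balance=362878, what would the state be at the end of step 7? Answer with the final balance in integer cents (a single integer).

46297

state after step 2 := balance=362878
3. pay 64703 -> balance=302202
4. pay 61298 -> balance=244258
5. pay 70636 -> balance=176333
6. pay 62292 -> balance=115998
7. pay 70988 -> balance=46297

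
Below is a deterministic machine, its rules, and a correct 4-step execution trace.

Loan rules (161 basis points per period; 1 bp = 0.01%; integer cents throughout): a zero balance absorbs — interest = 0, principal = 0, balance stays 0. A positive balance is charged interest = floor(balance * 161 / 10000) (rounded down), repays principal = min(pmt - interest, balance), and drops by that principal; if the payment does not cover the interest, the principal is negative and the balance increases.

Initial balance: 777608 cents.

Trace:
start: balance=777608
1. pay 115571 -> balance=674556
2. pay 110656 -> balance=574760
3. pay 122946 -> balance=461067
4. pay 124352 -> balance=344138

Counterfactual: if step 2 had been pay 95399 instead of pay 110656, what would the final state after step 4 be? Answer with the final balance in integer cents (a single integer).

359890

(re-executing from step 2 with the substitution; state before step 2: balance=674556)
2. pay 95399 -> balance=590017
3. pay 122946 -> balance=476570
4. pay 124352 -> balance=359890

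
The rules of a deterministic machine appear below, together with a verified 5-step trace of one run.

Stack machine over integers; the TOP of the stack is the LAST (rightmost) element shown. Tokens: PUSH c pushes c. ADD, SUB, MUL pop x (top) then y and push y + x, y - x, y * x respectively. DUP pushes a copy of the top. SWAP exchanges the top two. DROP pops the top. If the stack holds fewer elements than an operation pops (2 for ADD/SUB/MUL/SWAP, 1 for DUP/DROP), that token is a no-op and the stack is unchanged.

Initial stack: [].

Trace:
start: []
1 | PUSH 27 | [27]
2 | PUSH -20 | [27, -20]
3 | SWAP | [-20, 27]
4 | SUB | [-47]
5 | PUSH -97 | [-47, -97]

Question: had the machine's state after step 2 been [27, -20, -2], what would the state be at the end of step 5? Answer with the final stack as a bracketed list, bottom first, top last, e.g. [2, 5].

[27, 18, -97]

state after step 2 := [27, -20, -2]
3 | SWAP | [27, -2, -20]
4 | SUB | [27, 18]
5 | PUSH -97 | [27, 18, -97]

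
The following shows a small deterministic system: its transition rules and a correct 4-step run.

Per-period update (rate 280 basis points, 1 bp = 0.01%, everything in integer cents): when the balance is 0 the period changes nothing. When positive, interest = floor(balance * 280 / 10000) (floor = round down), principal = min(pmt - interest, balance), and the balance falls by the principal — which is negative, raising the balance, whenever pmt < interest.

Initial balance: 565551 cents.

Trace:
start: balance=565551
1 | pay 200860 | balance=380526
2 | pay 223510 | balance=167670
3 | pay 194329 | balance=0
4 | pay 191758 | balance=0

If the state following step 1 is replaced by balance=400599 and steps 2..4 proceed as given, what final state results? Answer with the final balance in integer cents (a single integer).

0

state after step 1 := balance=400599
2 | pay 223510 | balance=188305
3 | pay 194329 | balance=0
4 | pay 191758 | balance=0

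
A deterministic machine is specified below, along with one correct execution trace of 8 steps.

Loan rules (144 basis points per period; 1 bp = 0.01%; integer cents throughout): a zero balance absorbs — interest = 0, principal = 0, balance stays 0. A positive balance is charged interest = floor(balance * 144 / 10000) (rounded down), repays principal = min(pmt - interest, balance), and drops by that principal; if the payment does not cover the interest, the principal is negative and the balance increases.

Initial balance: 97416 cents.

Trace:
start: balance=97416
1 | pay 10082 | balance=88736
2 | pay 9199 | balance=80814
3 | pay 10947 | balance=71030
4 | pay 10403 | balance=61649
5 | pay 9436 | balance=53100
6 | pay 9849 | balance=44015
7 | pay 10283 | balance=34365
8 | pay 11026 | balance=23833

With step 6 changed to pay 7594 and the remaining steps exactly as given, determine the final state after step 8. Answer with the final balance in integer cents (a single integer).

26154

(re-executing from step 6 with the substitution; state before step 6: balance=53100)
6 | pay 7594 | balance=46270
7 | pay 10283 | balance=36653
8 | pay 11026 | balance=26154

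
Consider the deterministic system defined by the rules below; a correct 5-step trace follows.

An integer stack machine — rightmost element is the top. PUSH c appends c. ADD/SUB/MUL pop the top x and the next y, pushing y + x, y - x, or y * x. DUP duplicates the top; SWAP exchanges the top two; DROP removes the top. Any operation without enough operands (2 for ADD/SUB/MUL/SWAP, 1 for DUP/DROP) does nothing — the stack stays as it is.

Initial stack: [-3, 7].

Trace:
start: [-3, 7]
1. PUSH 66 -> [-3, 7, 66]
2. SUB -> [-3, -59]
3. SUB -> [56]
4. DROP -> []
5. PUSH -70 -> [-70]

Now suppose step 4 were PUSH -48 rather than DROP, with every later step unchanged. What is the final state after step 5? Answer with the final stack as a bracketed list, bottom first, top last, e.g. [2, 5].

(re-executing from step 4 with the substitution; state before step 4: [56])
4. PUSH -48 -> [56, -48]
5. PUSH -70 -> [56, -48, -70]

[56, -48, -70]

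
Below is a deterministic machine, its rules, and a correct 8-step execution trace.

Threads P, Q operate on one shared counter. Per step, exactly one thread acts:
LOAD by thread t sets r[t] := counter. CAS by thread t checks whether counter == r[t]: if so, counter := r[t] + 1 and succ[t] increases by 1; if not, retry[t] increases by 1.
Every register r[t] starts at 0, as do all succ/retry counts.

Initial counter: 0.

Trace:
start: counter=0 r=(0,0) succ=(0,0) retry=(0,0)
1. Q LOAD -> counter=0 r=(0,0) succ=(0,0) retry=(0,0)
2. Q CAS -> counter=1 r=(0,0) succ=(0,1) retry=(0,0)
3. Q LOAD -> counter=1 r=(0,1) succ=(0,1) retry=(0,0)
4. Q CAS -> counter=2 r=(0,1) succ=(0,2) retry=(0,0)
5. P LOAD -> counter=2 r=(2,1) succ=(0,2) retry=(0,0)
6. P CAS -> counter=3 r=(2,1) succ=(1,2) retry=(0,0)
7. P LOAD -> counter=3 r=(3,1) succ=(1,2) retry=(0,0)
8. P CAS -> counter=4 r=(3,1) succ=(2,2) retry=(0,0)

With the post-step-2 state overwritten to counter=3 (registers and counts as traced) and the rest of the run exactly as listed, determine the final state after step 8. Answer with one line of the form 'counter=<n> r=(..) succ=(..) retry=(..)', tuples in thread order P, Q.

counter=6 r=(5,3) succ=(2,2) retry=(0,0)

state after step 2 := counter=3 r=(0,0) succ=(0,1) retry=(0,0)
3. Q LOAD -> counter=3 r=(0,3) succ=(0,1) retry=(0,0)
4. Q CAS -> counter=4 r=(0,3) succ=(0,2) retry=(0,0)
5. P LOAD -> counter=4 r=(4,3) succ=(0,2) retry=(0,0)
6. P CAS -> counter=5 r=(4,3) succ=(1,2) retry=(0,0)
7. P LOAD -> counter=5 r=(5,3) succ=(1,2) retry=(0,0)
8. P CAS -> counter=6 r=(5,3) succ=(2,2) retry=(0,0)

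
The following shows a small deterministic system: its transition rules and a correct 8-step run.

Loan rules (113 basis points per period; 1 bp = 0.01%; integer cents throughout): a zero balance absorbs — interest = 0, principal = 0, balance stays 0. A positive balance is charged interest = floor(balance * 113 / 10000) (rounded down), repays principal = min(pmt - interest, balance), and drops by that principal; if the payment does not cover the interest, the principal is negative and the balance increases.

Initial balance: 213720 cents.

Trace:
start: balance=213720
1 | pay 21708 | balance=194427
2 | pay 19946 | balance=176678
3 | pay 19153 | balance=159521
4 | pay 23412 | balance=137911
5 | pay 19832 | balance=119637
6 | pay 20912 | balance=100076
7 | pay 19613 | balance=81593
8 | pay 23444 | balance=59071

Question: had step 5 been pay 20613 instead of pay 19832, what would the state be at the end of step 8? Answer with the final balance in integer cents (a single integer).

58263

(re-executing from step 5 with the substitution; state before step 5: balance=137911)
5 | pay 20613 | balance=118856
6 | pay 20912 | balance=99287
7 | pay 19613 | balance=80795
8 | pay 23444 | balance=58263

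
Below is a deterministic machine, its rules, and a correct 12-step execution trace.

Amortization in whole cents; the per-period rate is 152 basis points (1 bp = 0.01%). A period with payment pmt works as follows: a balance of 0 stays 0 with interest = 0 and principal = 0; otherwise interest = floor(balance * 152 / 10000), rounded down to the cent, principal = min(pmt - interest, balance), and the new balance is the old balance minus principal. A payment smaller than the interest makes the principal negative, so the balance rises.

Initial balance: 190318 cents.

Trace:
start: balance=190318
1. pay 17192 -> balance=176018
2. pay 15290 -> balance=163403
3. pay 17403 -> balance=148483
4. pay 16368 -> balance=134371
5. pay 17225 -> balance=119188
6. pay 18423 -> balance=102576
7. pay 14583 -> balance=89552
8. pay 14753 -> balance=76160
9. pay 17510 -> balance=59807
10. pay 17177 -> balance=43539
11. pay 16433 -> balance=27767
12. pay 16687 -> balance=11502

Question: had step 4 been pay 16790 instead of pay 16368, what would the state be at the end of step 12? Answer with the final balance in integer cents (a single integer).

11025

(re-executing from step 4 with the substitution; state before step 4: balance=148483)
4. pay 16790 -> balance=133949
5. pay 17225 -> balance=118760
6. pay 18423 -> balance=102142
7. pay 14583 -> balance=89111
8. pay 14753 -> balance=75712
9. pay 17510 -> balance=59352
10. pay 17177 -> balance=43077
11. pay 16433 -> balance=27298
12. pay 16687 -> balance=11025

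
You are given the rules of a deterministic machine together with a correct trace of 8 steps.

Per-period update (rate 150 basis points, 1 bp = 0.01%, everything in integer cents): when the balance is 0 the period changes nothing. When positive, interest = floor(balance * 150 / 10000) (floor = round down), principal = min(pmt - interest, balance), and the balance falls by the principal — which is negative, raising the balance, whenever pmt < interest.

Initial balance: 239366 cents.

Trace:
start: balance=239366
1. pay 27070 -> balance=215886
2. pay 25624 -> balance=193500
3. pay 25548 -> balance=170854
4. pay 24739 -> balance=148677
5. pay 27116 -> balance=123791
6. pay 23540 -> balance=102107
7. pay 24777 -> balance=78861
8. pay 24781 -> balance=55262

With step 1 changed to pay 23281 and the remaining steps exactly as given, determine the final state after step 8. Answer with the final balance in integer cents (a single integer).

(re-executing from step 1 with the substitution; state before step 1: balance=239366)
1. pay 23281 -> balance=219675
2. pay 25624 -> balance=197346
3. pay 25548 -> balance=174758
4. pay 24739 -> balance=152640
5. pay 27116 -> balance=127813
6. pay 23540 -> balance=106190
7. pay 24777 -> balance=83005
8. pay 24781 -> balance=59469

59469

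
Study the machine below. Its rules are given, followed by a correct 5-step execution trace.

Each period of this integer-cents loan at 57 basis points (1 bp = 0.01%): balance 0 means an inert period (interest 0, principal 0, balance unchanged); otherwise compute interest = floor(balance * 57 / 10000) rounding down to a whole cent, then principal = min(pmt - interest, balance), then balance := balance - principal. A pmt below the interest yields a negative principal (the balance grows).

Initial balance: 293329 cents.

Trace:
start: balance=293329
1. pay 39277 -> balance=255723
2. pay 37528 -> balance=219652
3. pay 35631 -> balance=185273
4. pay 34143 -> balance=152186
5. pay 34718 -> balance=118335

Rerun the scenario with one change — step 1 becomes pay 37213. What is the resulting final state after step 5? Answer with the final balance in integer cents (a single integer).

(re-executing from step 1 with the substitution; state before step 1: balance=293329)
1. pay 37213 -> balance=257787
2. pay 37528 -> balance=221728
3. pay 35631 -> balance=187360
4. pay 34143 -> balance=154284
5. pay 34718 -> balance=120445

120445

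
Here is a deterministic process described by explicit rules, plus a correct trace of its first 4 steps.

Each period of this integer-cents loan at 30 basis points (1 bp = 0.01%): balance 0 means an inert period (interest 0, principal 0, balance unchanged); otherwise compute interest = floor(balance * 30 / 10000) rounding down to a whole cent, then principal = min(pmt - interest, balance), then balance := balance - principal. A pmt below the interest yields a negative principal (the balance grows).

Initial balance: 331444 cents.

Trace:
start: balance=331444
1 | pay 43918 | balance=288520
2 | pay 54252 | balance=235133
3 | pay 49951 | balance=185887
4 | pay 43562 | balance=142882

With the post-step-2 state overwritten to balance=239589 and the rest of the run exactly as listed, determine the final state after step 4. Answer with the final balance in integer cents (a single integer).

state after step 2 := balance=239589
3 | pay 49951 | balance=190356
4 | pay 43562 | balance=147365

147365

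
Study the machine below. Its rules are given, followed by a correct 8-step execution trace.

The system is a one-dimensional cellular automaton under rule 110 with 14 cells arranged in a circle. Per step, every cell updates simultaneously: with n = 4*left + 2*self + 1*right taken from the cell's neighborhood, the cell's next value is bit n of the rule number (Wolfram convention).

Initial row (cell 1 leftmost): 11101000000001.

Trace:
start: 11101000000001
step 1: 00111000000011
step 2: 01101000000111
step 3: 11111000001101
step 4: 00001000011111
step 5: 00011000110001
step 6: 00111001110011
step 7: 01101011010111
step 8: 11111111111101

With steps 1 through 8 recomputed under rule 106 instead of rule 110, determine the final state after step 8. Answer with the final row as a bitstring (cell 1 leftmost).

(re-executing steps 1..8 under rule 106; state before step 1: 11101000000001)
step 1: 00110000000011
step 2: 01110000000111
step 3: 11010000001101
step 4: 01100000011111
step 5: 11100000110001
step 6: 00100001110011
step 7: 01000011010111
step 8: 10000111101101

10000111101101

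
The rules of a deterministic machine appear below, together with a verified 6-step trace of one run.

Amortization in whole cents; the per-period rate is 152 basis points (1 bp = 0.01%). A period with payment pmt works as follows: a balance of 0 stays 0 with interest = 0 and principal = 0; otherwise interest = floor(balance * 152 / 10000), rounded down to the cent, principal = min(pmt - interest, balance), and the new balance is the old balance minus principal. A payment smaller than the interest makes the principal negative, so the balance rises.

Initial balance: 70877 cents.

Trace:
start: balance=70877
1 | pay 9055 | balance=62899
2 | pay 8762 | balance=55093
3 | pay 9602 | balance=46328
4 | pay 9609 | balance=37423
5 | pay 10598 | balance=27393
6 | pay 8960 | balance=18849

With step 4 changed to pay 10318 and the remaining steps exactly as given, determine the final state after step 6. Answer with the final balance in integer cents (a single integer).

(re-executing from step 4 with the substitution; state before step 4: balance=46328)
4 | pay 10318 | balance=36714
5 | pay 10598 | balance=26674
6 | pay 8960 | balance=18119

18119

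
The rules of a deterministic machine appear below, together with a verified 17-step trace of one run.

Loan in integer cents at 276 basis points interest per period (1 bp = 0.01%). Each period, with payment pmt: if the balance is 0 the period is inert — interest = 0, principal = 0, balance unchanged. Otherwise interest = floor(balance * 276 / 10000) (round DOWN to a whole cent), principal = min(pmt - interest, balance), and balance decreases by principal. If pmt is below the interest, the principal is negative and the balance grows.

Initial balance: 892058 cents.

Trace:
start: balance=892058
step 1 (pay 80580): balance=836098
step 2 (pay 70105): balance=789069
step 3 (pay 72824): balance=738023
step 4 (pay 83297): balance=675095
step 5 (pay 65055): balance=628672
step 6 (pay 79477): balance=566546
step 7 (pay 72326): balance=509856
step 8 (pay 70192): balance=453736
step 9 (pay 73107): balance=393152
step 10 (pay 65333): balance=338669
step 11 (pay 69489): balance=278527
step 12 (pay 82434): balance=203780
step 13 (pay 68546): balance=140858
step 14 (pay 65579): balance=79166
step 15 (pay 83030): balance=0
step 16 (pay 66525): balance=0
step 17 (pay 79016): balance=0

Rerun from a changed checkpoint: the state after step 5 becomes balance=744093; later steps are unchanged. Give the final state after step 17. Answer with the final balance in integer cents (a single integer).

10868

state after step 5 := balance=744093
step 6 (pay 79477): balance=685152
step 7 (pay 72326): balance=631736
step 8 (pay 70192): balance=578979
step 9 (pay 73107): balance=521851
step 10 (pay 65333): balance=470921
step 11 (pay 69489): balance=414429
step 12 (pay 82434): balance=343433
step 13 (pay 68546): balance=284365
step 14 (pay 65579): balance=226634
step 15 (pay 83030): balance=149859
step 16 (pay 66525): balance=87470
step 17 (pay 79016): balance=10868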